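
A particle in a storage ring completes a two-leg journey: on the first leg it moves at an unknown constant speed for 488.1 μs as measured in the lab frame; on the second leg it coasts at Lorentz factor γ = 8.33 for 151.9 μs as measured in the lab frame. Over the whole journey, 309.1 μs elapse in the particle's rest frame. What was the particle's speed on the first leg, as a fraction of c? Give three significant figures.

Leg 1: speed unknown; τ_1 = 488.1/γ_1.
Leg 2: γ = 8.33; τ_2 = 151.9/8.330 = 18.24 μs.
Total proper time: τ_1 + 18.24 = 309.1, so τ_1 = 309.1 − 18.24 = 290.9 μs.
γ_1 = 488.1/290.9 = 1.678; β = √(1 − 1/γ²) = √0.6449.

β = 0.803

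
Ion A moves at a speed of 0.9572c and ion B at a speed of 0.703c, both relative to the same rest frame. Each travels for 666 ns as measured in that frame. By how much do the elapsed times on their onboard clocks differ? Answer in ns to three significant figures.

|τ_A − τ_B| = 281 ns

A: γ = 1/√(1 − 0.9572²) = 1/√0.08377 = 3.455; τ_A = 666/3.455 = 192.8 ns.
B: γ = 1/√(1 − 0.703²) = 1/√0.5058 = 1.406; τ_B = 666/1.406 = 473.7 ns.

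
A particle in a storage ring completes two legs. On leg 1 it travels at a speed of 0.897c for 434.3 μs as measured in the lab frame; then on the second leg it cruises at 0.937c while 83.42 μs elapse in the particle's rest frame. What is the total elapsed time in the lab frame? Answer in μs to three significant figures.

Leg 1: 434.3 μs is already measured in the lab frame.
Leg 2: γ = 1/√(1 − 0.937²) = 1/√0.1220 = 2.863; Δt_2 = 2.863 × 83.42 = 238.8 μs.
Total: 434.3 + 238.8 μs.

Δt = 673 μs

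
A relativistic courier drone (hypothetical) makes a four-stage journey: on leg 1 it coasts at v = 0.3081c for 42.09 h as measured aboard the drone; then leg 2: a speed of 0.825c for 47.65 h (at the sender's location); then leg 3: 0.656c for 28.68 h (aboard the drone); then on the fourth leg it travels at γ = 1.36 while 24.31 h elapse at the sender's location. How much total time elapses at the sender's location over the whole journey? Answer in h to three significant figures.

Leg 1: γ = 1/√(1 − 0.3081²) = 1/√0.9051 = 1.051; Δt_1 = 1.051 × 42.09 = 44.24 h.
Leg 2: 47.65 h is already measured at the sender's location.
Leg 3: γ = 1/√(1 − 0.656²) = 1/√0.5697 = 1.325; Δt_3 = 1.325 × 28.68 = 38.00 h.
Leg 4: 24.31 h is already measured at the sender's location.
Total: 44.24 + 47.65 + 38.00 + 24.31 h.

Δt = 154 h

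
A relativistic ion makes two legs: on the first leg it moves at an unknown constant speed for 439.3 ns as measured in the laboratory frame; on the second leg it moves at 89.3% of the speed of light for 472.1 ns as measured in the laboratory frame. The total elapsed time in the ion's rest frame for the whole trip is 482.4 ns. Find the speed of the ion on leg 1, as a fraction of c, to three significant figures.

Leg 1: speed unknown; τ_1 = 439.3/γ_1.
Leg 2: β = 0.893; γ = 1/√(1 − 0.893²) = 1/√0.2026 = 2.222; τ_2 = 472.1/2.222 = 212.5 ns.
Total proper time: τ_1 + 212.5 = 482.4, so τ_1 = 482.4 − 212.5 = 269.9 ns.
γ_1 = 439.3/269.9 = 1.627; β = √(1 − 1/γ²) = √0.6225.

β = 0.789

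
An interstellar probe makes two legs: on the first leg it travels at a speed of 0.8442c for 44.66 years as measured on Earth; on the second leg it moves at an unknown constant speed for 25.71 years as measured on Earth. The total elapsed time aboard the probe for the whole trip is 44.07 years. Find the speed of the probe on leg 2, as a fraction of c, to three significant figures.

β = 0.622

Leg 1: γ = 1/√(1 − 0.8442²) = 1/√0.2873 = 1.866; τ_1 = 44.66/1.866 = 23.94 years.
Leg 2: speed unknown; τ_2 = 25.71/γ_2.
Total proper time: 23.94 + τ_2 = 44.07, so τ_2 = 44.07 − 23.94 = 20.13 years.
γ_2 = 25.71/20.13 = 1.277; β = √(1 − 1/γ²) = √0.3869.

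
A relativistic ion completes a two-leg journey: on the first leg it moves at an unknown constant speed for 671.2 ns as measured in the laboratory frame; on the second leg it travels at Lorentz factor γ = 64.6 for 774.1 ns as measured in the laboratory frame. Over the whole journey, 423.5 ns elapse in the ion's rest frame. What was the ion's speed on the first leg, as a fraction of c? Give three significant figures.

β = 0.790

Leg 1: speed unknown; τ_1 = 671.2/γ_1.
Leg 2: γ = 64.6; τ_2 = 774.1/64.60 = 11.98 ns.
Total proper time: τ_1 + 11.98 = 423.5, so τ_1 = 423.5 − 11.98 = 411.5 ns.
γ_1 = 671.2/411.5 = 1.631; β = √(1 − 1/γ²) = √0.6241.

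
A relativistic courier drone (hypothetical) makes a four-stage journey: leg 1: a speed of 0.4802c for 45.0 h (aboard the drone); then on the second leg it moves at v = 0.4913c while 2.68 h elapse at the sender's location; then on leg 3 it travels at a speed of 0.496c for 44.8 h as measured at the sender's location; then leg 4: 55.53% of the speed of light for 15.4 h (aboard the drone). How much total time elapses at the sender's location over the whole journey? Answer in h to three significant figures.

Δt = 117 h

Leg 1: γ = 1/√(1 − 0.4802²) = 1/√0.7694 = 1.140; Δt_1 = 1.140 × 45.0 = 51.30 h.
Leg 2: 2.68 h is already measured at the sender's location.
Leg 3: 44.8 h is already measured at the sender's location.
Leg 4: β = 0.5553; γ = 1/√(1 − 0.5553²) = 1/√0.6916 = 1.202; Δt_4 = 1.202 × 15.4 = 18.52 h.
Total: 51.30 + 2.680 + 44.80 + 18.52 h.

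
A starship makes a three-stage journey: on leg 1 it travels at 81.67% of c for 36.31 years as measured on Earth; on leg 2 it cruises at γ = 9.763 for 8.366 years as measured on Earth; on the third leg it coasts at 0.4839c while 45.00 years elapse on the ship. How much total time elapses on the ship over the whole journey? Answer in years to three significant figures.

Leg 1: β = 0.8167; γ = 1/√(1 − 0.8167²) = 1/√0.3330 = 1.733; τ_1 = 36.31/1.733 = 20.95 years.
Leg 2: γ = 9.763; τ_2 = 8.366/9.763 = 0.8569 years.
Leg 3: 45.00 years is already measured on the ship.
Total: 20.95 + 0.8569 + 45.00 years.

τ = 66.8 years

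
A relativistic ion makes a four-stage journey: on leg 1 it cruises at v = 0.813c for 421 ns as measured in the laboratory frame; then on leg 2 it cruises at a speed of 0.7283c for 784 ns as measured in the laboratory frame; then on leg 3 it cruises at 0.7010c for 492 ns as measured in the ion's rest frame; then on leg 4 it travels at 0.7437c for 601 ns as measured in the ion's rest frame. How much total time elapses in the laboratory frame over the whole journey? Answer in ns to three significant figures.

Δt = 2790 ns

Leg 1: 421 ns is already measured in the laboratory frame.
Leg 2: 784 ns is already measured in the laboratory frame.
Leg 3: γ = 1/√(1 − 0.7010²) = 1/√0.5086 = 1.402; Δt_3 = 1.402 × 492 = 689.9 ns.
Leg 4: γ = 1/√(1 − 0.7437²) = 1/√0.4469 = 1.496; Δt_4 = 1.496 × 601 = 899.0 ns.
Total: 421.0 + 784.0 + 689.9 + 899.0 ns.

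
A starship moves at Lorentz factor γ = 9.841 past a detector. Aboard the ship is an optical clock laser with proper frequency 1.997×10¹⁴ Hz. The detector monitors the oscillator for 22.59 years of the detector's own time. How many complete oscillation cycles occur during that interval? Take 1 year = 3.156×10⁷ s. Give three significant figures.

N = 1.45×10²²

γ = 9.841
During 22.59 years of lab time, the oscillator's proper time advances by τ = Δt/γ = 22.59/9.841 = 2.295 years = 7.245×10⁷ s.
N = f × τ = 1.997×10¹⁴ × 7.245×10⁷ = 1.447×10²².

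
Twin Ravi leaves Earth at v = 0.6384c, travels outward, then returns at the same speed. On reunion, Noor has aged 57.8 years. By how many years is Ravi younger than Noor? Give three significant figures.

Δt − τ = 13.3 years

γ = 1/√(1 − 0.6384²) = 1/√0.5924 = 1.299
Ravi's elapsed proper time: τ = 57.8/1.299 = 44.49 years.
Age gap = Δt − τ = 57.8 − 44.49 years.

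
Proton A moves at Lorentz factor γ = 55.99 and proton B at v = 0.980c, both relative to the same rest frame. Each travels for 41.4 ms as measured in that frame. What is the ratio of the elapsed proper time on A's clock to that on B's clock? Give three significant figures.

τ_A/τ_B = 0.0898

A: γ = 55.99. B: γ = 1/√(1 − 0.980²) = 1/√0.03960 = 5.025.
τ_A/τ_B = γ_B/γ_A = 5.025/55.99 = 0.08975, so τ_A/τ_B = 0.08975.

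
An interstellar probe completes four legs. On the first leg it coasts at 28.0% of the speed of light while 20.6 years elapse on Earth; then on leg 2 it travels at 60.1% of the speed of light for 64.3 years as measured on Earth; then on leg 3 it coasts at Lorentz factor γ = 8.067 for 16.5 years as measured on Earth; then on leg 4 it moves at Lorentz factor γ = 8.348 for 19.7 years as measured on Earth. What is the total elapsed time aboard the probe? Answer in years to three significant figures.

Leg 1: β = 0.280; γ = 1/√(1 − 0.280²) = 1/√0.9216 = 1.042; τ_1 = 20.6/1.042 = 19.78 years.
Leg 2: β = 0.601; γ = 1/√(1 − 0.601²) = 1/√0.6388 = 1.251; τ_2 = 64.3/1.251 = 51.39 years.
Leg 3: γ = 8.067; τ_3 = 16.5/8.067 = 2.045 years.
Leg 4: γ = 8.348; τ_4 = 19.7/8.348 = 2.360 years.
Total: 19.78 + 51.39 + 2.045 + 2.360 years.

τ = 75.6 years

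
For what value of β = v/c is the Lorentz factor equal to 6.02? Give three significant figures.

β = 0.986

β = √(1 − 1/γ²) = √(1 − 1/6.02²) = √(1 − 0.02759) = √0.9724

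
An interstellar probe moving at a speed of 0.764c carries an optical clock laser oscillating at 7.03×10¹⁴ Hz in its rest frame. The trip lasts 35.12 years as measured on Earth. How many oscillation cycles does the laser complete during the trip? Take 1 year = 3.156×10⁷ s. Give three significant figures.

γ = 1/√(1 − 0.764²) = 1/√0.4163 = 1.550
The oscillator's own cycle count is N = f × τ where τ is the proper time aboard the probe. τ = Δt/γ = 35.12/1.550 = 22.66 years = 7.151×10⁸ s.
N = 7.03×10¹⁴ × 7.151×10⁸ = 5.028×10²³.

N = 5.03×10²³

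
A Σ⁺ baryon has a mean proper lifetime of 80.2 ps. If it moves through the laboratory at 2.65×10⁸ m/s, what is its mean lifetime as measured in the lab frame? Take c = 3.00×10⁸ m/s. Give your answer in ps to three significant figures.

β = 2.65×10⁸/3.00×10⁸ = 0.8833; γ = 1/√(1 − 0.8833²) = 2.133
The rest-frame lifetime is the proper time; the lab measures the dilated interval Δt = γτ₀ = 2.133 × 80.2 ps.

Δt = 171 ps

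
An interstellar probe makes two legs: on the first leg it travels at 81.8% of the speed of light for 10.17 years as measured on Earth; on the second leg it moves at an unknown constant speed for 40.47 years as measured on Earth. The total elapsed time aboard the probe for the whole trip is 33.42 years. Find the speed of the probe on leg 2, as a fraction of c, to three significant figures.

Leg 1: β = 0.818; γ = 1/√(1 − 0.818²) = 1/√0.3309 = 1.738; τ_1 = 10.17/1.738 = 5.850 years.
Leg 2: speed unknown; τ_2 = 40.47/γ_2.
Total proper time: 5.850 + τ_2 = 33.42, so τ_2 = 33.42 − 5.850 = 27.57 years.
γ_2 = 40.47/27.57 = 1.468; β = √(1 − 1/γ²) = √0.5359.

β = 0.732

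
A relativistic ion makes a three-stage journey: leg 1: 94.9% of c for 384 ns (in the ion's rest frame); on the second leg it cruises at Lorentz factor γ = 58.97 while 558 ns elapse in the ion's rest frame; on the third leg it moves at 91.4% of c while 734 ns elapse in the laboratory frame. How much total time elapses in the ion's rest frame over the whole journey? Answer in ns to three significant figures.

Leg 1: 384 ns is already measured in the ion's rest frame.
Leg 2: 558 ns is already measured in the ion's rest frame.
Leg 3: β = 0.914; γ = 1/√(1 − 0.914²) = 1/√0.1646 = 2.465; τ_3 = 734/2.465 = 297.8 ns.
Total: 384.0 + 558.0 + 297.8 ns.

τ = 1240 ns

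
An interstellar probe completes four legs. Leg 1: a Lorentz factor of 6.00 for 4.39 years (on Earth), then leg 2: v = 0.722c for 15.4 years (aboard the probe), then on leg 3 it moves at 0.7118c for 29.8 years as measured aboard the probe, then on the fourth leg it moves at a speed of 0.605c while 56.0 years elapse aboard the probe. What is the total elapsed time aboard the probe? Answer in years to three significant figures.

Leg 1: γ = 6.00; τ_1 = 4.39/6.000 = 0.7317 years.
Leg 2: 15.4 years is already measured aboard the probe.
Leg 3: 29.8 years is already measured aboard the probe.
Leg 4: 56.0 years is already measured aboard the probe.
Total: 0.7317 + 15.40 + 29.80 + 56.00 years.

τ = 102 years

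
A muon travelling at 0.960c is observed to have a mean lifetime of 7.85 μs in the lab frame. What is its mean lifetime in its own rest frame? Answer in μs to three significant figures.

τ₀ = 2.20 μs

γ = 1/√(1 − 0.960²) = 25/7 ≈ 3.571
The lab-frame lifetime is the dilated interval; the proper lifetime is τ₀ = Δt/γ = 7.85/3.571 μs.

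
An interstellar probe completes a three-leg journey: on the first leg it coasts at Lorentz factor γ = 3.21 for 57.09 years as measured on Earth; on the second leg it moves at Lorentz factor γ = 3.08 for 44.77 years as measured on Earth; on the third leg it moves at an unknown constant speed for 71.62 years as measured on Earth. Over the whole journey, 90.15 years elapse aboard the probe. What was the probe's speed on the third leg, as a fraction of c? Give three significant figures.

β = 0.590

Leg 1: γ = 3.21; τ_1 = 57.09/3.210 = 17.79 years.
Leg 2: γ = 3.08; τ_2 = 44.77/3.080 = 14.54 years.
Leg 3: speed unknown; τ_3 = 71.62/γ_3.
Total proper time: 17.79 + 14.54 + τ_3 = 90.15, so τ_3 = 90.15 − 32.32 = 57.83 years.
γ_3 = 71.62/57.83 = 1.238; β = √(1 − 1/γ²) = √0.3480.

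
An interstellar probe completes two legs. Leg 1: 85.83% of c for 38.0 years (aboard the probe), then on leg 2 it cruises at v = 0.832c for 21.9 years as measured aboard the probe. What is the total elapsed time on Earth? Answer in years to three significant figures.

Leg 1: β = 0.8583; γ = 1/√(1 − 0.8583²) = 1/√0.2633 = 1.949; Δt_1 = 1.949 × 38.0 = 74.05 years.
Leg 2: γ = 1/√(1 − 0.832²) = 1/√0.3078 = 1.803; Δt_2 = 1.803 × 21.9 = 39.48 years.
Total: 74.05 + 39.48 years.

Δt = 114 years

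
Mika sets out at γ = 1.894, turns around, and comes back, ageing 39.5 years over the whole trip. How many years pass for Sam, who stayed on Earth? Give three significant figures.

γ = 1.894
Earth-frame duration is the dilated interval: Δt = γτ = 1.894 × 39.5 years.

Δt = 74.8 years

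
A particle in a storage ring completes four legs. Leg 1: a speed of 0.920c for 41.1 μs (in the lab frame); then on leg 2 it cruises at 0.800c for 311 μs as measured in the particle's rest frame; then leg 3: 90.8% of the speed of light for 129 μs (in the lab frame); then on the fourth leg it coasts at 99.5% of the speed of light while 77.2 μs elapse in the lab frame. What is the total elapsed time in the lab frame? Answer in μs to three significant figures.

Δt = 766 μs

Leg 1: 41.1 μs is already measured in the lab frame.
Leg 2: γ = 1/√(1 − 0.800²) = 5/3 ≈ 1.667; Δt_2 = 1.667 × 311 = 518.3 μs.
Leg 3: 129 μs is already measured in the lab frame.
Leg 4: 77.2 μs is already measured in the lab frame.
Total: 41.10 + 518.3 + 129.0 + 77.20 μs.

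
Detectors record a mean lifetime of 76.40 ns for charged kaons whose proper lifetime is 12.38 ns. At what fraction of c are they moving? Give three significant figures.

γ = Δt/τ₀ = 76.40/12.38 = 6.171
β = √(1 − 1/γ²) = √(1 − 0.02626) = √0.9737

v = 0.987c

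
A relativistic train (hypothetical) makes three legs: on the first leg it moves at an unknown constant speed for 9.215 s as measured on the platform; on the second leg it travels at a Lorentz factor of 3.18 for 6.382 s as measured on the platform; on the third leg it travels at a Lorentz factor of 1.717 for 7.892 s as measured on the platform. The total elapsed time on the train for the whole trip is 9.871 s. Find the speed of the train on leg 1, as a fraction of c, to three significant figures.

Leg 1: speed unknown; τ_1 = 9.215/γ_1.
Leg 2: γ = 3.18; τ_2 = 6.382/3.180 = 2.007 s.
Leg 3: γ = 1.717; τ_3 = 7.892/1.717 = 4.596 s.
Total proper time: τ_1 + 2.007 + 4.596 = 9.871, so τ_1 = 9.871 − 6.603 = 3.268 s.
γ_1 = 9.215/3.268 = 2.820; β = √(1 − 1/γ²) = √0.8743.

β = 0.935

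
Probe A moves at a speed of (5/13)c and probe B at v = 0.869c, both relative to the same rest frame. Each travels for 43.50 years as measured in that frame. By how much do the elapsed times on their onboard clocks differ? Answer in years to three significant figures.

|τ_A − τ_B| = 18.6 years

A: γ = 1/√(1 − (5/13)²) = 13/12 ≈ 1.083; τ_A = 43.50/1.083 = 40.15 years.
B: γ = 1/√(1 − 0.869²) = 1/√0.2448 = 2.021; τ_B = 43.50/2.021 = 21.52 years.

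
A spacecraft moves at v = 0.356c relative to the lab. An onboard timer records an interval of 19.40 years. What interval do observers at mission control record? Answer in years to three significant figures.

γ = 1/√(1 − 0.356²) = 1/√0.8733 = 1.070
The interval measured aboard the spacecraft is the proper time (both events occur at the same place in that frame); the lab-frame interval is Δt = γτ = 1.070 × 19.40 years.

Δt = 20.8 years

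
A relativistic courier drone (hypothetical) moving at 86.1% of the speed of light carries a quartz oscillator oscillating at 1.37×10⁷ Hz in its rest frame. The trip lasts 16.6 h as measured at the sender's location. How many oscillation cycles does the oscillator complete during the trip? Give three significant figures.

N = 4.16×10¹¹

β = 0.861; γ = 1/√(1 − 0.861²) = 1/√0.2587 = 1.966
The oscillator's own cycle count is N = f × τ where τ is the proper time aboard the drone. τ = Δt/γ = 16.6/1.966 = 8.443 h = 3.039×10⁴ s.
N = 1.37×10⁷ × 3.039×10⁴ = 4.164×10¹¹.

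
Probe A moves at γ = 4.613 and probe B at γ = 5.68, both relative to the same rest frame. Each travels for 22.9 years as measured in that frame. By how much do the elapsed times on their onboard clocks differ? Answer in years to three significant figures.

A: γ = 4.613; τ_A = 22.9/4.613 = 4.964 years.
B: γ = 5.68; τ_B = 22.9/5.680 = 4.032 years.

|τ_A − τ_B| = 0.933 years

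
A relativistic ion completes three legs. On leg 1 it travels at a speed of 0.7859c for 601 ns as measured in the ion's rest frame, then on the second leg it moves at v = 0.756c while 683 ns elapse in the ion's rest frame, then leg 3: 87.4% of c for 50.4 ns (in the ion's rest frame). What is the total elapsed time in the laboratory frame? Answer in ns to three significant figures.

Δt = 2120 ns

Leg 1: γ = 1/√(1 − 0.7859²) = 1/√0.3824 = 1.617; Δt_1 = 1.617 × 601 = 971.9 ns.
Leg 2: γ = 1/√(1 − 0.756²) = 1/√0.4285 = 1.528; Δt_2 = 1.528 × 683 = 1043 ns.
Leg 3: β = 0.874; γ = 1/√(1 − 0.874²) = 1/√0.2361 = 2.058; Δt_3 = 2.058 × 50.4 = 103.7 ns.
Total: 971.9 + 1043 + 103.7 ns.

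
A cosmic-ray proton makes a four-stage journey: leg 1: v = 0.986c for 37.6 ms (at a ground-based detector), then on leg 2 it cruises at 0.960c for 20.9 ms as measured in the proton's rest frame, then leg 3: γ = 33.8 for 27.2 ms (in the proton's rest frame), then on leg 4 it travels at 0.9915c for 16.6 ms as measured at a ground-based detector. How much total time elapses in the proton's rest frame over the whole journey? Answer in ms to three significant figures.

τ = 56.5 ms

Leg 1: γ = 1/√(1 − 0.986²) = 1/√0.02780 = 5.997; τ_1 = 37.6/5.997 = 6.270 ms.
Leg 2: 20.9 ms is already measured in the proton's rest frame.
Leg 3: 27.2 ms is already measured in the proton's rest frame.
Leg 4: γ = 1/√(1 − 0.9915²) = 1/√0.01693 = 7.686; τ_4 = 16.6/7.686 = 2.160 ms.
Total: 6.270 + 20.90 + 27.20 + 2.160 ms.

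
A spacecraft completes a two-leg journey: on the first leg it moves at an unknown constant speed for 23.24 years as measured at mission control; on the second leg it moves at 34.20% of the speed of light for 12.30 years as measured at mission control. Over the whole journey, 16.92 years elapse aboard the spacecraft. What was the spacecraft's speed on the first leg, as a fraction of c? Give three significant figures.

Leg 1: speed unknown; τ_1 = 23.24/γ_1.
Leg 2: β = 0.3420; γ = 1/√(1 − 0.3420²) = 1/√0.8830 = 1.064; τ_2 = 12.30/1.064 = 11.56 years.
Total proper time: τ_1 + 11.56 = 16.92, so τ_1 = 16.92 − 11.56 = 5.362 years.
γ_1 = 23.24/5.362 = 4.334; β = √(1 − 1/γ²) = √0.9468.

β = 0.973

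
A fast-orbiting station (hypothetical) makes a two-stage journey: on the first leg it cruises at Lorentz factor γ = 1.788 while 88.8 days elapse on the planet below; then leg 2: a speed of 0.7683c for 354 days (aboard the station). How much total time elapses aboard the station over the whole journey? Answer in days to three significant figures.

τ = 404 days

Leg 1: γ = 1.788; τ_1 = 88.8/1.788 = 49.66 days.
Leg 2: 354 days is already measured aboard the station.
Total: 49.66 + 354.0 days.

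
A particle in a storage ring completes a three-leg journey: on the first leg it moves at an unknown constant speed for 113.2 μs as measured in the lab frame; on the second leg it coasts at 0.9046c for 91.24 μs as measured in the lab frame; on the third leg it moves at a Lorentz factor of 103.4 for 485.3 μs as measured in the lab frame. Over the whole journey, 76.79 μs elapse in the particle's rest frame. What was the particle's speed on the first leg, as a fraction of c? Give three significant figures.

β = 0.956

Leg 1: speed unknown; τ_1 = 113.2/γ_1.
Leg 2: γ = 1/√(1 − 0.9046²) = 1/√0.1817 = 2.346; τ_2 = 91.24/2.346 = 38.89 μs.
Leg 3: γ = 103.4; τ_3 = 485.3/103.4 = 4.693 μs.
Total proper time: τ_1 + 38.89 + 4.693 = 76.79, so τ_1 = 76.79 − 43.59 = 33.20 μs.
γ_1 = 113.2/33.20 = 3.409; β = √(1 − 1/γ²) = √0.9140.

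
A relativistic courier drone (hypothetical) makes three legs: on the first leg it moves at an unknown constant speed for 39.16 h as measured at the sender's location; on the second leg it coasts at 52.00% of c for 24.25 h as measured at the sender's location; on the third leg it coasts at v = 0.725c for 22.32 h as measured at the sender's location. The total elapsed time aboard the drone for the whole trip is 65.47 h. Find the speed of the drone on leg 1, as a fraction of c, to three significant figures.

β = 0.661

Leg 1: speed unknown; τ_1 = 39.16/γ_1.
Leg 2: β = 0.5200; γ = 1/√(1 − 0.5200²) = 1/√0.7296 = 1.171; τ_2 = 24.25/1.171 = 20.71 h.
Leg 3: γ = 1/√(1 − 0.725²) = 1/√0.4744 = 1.452; τ_3 = 22.32/1.452 = 15.37 h.
Total proper time: τ_1 + 20.71 + 15.37 = 65.47, so τ_1 = 65.47 − 36.09 = 29.38 h.
γ_1 = 39.16/29.38 = 1.333; β = √(1 − 1/γ²) = √0.4370.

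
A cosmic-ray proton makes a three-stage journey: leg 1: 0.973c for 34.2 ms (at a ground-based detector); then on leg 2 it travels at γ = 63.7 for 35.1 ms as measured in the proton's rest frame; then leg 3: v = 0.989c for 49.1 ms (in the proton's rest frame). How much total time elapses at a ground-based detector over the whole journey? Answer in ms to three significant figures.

Δt = 2600 ms

Leg 1: 34.2 ms is already measured at a ground-based detector.
Leg 2: γ = 63.7; Δt_2 = 63.70 × 35.1 = 2236 ms.
Leg 3: γ = 1/√(1 − 0.989²) = 1/√0.02188 = 6.761; Δt_3 = 6.761 × 49.1 = 331.9 ms.
Total: 34.20 + 2236 + 331.9 ms.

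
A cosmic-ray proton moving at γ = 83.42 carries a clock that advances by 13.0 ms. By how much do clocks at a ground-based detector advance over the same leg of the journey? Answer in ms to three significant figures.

Δt = 1080 ms

γ = 83.42
The interval measured in the proton's rest frame is the proper time (both events occur at the same place in that frame); the lab-frame interval is Δt = γτ = 83.42 × 13.0 ms.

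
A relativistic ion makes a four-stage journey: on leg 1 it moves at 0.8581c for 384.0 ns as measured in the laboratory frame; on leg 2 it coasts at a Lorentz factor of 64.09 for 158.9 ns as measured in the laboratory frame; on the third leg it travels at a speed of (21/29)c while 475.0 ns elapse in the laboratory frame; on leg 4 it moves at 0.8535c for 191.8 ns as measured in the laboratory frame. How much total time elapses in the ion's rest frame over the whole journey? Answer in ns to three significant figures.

τ = 627 ns

Leg 1: γ = 1/√(1 − 0.8581²) = 1/√0.2637 = 1.947; τ_1 = 384.0/1.947 = 197.2 ns.
Leg 2: γ = 64.09; τ_2 = 158.9/64.09 = 2.479 ns.
Leg 3: γ = 1/√(1 − (21/29)²) = 29/20 = 1.450; τ_3 = 475.0/1.450 = 327.6 ns.
Leg 4: γ = 1/√(1 − 0.8535²) = 1/√0.2715 = 1.919; τ_4 = 191.8/1.919 = 99.95 ns.
Total: 197.2 + 2.479 + 327.6 + 99.95 ns.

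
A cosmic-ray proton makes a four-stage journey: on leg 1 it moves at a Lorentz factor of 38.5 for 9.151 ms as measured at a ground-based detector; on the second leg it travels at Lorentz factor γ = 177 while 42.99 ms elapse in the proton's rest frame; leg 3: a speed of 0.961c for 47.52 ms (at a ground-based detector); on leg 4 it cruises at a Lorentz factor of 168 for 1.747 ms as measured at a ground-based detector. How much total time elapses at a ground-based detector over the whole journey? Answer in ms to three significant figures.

Leg 1: 9.151 ms is already measured at a ground-based detector.
Leg 2: γ = 177; Δt_2 = 177.0 × 42.99 = 7609 ms.
Leg 3: 47.52 ms is already measured at a ground-based detector.
Leg 4: 1.747 ms is already measured at a ground-based detector.
Total: 9.151 + 7609 + 47.52 + 1.747 ms.

Δt = 7670 ms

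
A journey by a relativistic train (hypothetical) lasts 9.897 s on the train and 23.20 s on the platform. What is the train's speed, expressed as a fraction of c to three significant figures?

The proper time is measured on the train (both events occur at the train's location); Δt is measured on the platform. γ = Δt/τ = 23.20/9.897 = 2.344.
β = √(1 − 1/γ²) = √(1 − 0.1820) = √0.8180

β = 0.904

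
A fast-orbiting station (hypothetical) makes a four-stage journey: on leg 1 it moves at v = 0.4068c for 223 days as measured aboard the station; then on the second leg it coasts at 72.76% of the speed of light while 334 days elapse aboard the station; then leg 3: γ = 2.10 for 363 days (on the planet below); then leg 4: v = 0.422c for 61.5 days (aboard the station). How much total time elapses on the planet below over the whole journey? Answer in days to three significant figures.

Δt = 1160 days

Leg 1: γ = 1/√(1 − 0.4068²) = 1/√0.8345 = 1.095; Δt_1 = 1.095 × 223 = 244.1 days.
Leg 2: β = 0.7276; γ = 1/√(1 − 0.7276²) = 1/√0.4706 = 1.458; Δt_2 = 1.458 × 334 = 486.9 days.
Leg 3: 363 days is already measured on the planet below.
Leg 4: γ = 1/√(1 − 0.422²) = 1/√0.8219 = 1.103; Δt_4 = 1.103 × 61.5 = 67.84 days.
Total: 244.1 + 486.9 + 363.0 + 67.84 days.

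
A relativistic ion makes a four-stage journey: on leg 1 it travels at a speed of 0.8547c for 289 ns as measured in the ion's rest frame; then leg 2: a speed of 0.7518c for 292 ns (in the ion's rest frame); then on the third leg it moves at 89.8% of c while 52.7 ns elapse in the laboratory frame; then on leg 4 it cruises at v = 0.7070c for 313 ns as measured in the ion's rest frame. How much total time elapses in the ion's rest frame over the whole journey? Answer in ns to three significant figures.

Leg 1: 289 ns is already measured in the ion's rest frame.
Leg 2: 292 ns is already measured in the ion's rest frame.
Leg 3: β = 0.898; γ = 1/√(1 − 0.898²) = 1/√0.1936 = 2.273; τ_3 = 52.7/2.273 = 23.19 ns.
Leg 4: 313 ns is already measured in the ion's rest frame.
Total: 289.0 + 292.0 + 23.19 + 313.0 ns.

τ = 917 ns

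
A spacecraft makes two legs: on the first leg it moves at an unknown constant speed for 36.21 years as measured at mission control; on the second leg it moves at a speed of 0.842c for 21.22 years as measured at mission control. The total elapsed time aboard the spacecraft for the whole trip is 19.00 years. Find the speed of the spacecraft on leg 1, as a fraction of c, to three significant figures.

Leg 1: speed unknown; τ_1 = 36.21/γ_1.
Leg 2: γ = 1/√(1 − 0.842²) = 1/√0.2910 = 1.854; τ_2 = 21.22/1.854 = 11.45 years.
Total proper time: τ_1 + 11.45 = 19.00, so τ_1 = 19.00 − 11.45 = 7.552 years.
γ_1 = 36.21/7.552 = 4.795; β = √(1 − 1/γ²) = √0.9565.

β = 0.978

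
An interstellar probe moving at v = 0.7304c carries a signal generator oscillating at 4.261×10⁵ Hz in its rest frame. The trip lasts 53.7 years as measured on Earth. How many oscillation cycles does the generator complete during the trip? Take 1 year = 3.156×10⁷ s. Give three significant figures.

N = 4.93×10¹⁴

γ = 1/√(1 − 0.7304²) = 1/√0.4665 = 1.464
The oscillator's own cycle count is N = f × τ where τ is the proper time aboard the probe. τ = Δt/γ = 53.7/1.464 = 36.68 years = 1.158×10⁹ s.
N = 4.261×10⁵ × 1.158×10⁹ = 4.932×10¹⁴.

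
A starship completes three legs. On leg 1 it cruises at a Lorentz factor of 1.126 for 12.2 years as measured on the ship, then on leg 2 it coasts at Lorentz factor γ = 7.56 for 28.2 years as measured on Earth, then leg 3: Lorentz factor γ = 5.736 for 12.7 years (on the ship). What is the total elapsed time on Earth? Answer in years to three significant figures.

Δt = 115 years

Leg 1: γ = 1.126; Δt_1 = 1.126 × 12.2 = 13.74 years.
Leg 2: 28.2 years is already measured on Earth.
Leg 3: γ = 5.736; Δt_3 = 5.736 × 12.7 = 72.85 years.
Total: 13.74 + 28.20 + 72.85 years.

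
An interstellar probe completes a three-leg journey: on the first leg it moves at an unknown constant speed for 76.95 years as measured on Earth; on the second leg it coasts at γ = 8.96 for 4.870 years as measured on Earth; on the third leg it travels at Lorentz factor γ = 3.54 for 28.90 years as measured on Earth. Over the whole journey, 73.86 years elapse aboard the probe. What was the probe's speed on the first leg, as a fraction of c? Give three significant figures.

β = 0.532

Leg 1: speed unknown; τ_1 = 76.95/γ_1.
Leg 2: γ = 8.96; τ_2 = 4.870/8.960 = 0.5435 years.
Leg 3: γ = 3.54; τ_3 = 28.90/3.540 = 8.164 years.
Total proper time: τ_1 + 0.5435 + 8.164 = 73.86, so τ_1 = 73.86 − 8.707 = 65.15 years.
γ_1 = 76.95/65.15 = 1.181; β = √(1 − 1/γ²) = √0.2831.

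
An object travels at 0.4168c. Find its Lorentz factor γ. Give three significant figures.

γ = 1.10

γ = 1/√(1 − 0.4168²) = 1/√0.8263 = 1.100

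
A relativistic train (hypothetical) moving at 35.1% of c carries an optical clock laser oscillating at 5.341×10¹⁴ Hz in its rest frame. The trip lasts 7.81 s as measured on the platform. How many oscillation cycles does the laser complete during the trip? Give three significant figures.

N = 3.91×10¹⁵

β = 0.351; γ = 1/√(1 − 0.351²) = 1/√0.8768 = 1.068
The oscillator's own cycle count is N = f × τ where τ is the proper time on the train. τ = Δt/γ = 7.81/1.068 = 7.313 s = 7.313×10⁰ s.
N = 5.341×10¹⁴ × 7.313×10⁰ = 3.906×10¹⁵.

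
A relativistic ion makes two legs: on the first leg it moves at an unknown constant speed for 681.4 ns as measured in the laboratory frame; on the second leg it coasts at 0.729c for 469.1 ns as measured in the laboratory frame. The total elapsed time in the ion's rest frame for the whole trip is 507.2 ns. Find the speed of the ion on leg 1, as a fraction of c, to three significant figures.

β = 0.962

Leg 1: speed unknown; τ_1 = 681.4/γ_1.
Leg 2: γ = 1/√(1 − 0.729²) = 1/√0.4686 = 1.461; τ_2 = 469.1/1.461 = 321.1 ns.
Total proper time: τ_1 + 321.1 = 507.2, so τ_1 = 507.2 − 321.1 = 186.1 ns.
γ_1 = 681.4/186.1 = 3.662; β = √(1 − 1/γ²) = √0.9254.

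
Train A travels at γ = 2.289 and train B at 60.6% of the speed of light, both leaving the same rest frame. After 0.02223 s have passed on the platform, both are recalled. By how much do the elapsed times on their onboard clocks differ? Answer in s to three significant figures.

A: γ = 2.289; τ_A = 0.02223/2.289 = 0.009712 s.
B: β = 0.606; γ = 1/√(1 − 0.606²) = 1/√0.6328 = 1.257; τ_B = 0.02223/1.257 = 0.01768 s.

|τ_A − τ_B| = 0.00797 s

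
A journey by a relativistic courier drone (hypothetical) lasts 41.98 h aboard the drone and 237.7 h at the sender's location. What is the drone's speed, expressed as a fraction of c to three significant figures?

The proper time is measured aboard the drone (both events occur at the drone's location); Δt is measured at the sender's location. γ = Δt/τ = 237.7/41.98 = 5.662.
β = √(1 − 1/γ²) = √(1 − 0.03119) = √0.9688

β = 0.984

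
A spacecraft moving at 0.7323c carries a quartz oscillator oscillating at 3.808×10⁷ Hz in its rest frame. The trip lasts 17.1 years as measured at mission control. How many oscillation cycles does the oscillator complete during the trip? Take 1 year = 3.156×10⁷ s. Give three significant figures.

γ = 1/√(1 − 0.7323²) = 1/√0.4637 = 1.468
The oscillator's own cycle count is N = f × τ where τ is the proper time aboard the spacecraft. τ = Δt/γ = 17.1/1.468 = 11.64 years = 3.675×10⁸ s.
N = 3.808×10⁷ × 3.675×10⁸ = 1.399×10¹⁶.

N = 1.40×10¹⁶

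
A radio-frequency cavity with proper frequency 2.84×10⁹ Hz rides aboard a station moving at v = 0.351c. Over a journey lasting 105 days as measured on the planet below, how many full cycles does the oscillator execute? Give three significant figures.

γ = 1/√(1 − 0.351²) = 1/√0.8768 = 1.068
The oscillator's own cycle count is N = f × τ where τ is the proper time aboard the station. τ = Δt/γ = 105/1.068 = 98.32 days = 8.495×10⁶ s.
N = 2.84×10⁹ × 8.495×10⁶ = 2.413×10¹⁶.

N = 2.41×10¹⁶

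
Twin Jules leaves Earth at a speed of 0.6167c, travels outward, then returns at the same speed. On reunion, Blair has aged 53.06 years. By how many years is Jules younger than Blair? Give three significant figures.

γ = 1/√(1 − 0.6167²) = 1/√0.6197 = 1.270
Jules's elapsed proper time: τ = 53.06/1.270 = 41.77 years.
Age gap = Δt − τ = 53.06 − 41.77 years.

Δt − τ = 11.3 years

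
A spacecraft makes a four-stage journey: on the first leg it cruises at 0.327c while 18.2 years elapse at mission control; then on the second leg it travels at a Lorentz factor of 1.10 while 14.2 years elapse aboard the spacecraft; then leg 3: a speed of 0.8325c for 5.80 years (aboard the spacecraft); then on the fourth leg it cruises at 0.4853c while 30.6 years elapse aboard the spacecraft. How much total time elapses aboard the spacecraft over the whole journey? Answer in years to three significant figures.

τ = 67.8 years

Leg 1: γ = 1/√(1 − 0.327²) = 1/√0.8931 = 1.058; τ_1 = 18.2/1.058 = 17.20 years.
Leg 2: 14.2 years is already measured aboard the spacecraft.
Leg 3: 5.80 years is already measured aboard the spacecraft.
Leg 4: 30.6 years is already measured aboard the spacecraft.
Total: 17.20 + 14.20 + 5.800 + 30.60 years.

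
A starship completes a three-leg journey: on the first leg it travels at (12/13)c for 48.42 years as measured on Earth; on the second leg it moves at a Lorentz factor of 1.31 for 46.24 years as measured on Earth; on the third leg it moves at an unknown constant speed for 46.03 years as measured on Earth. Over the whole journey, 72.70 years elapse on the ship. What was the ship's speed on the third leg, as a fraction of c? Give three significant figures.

Leg 1: γ = 1/√(1 − (12/13)²) = 13/5 = 2.600; τ_1 = 48.42/2.600 = 18.62 years.
Leg 2: γ = 1.31; τ_2 = 46.24/1.310 = 35.30 years.
Leg 3: speed unknown; τ_3 = 46.03/γ_3.
Total proper time: 18.62 + 35.30 + τ_3 = 72.70, so τ_3 = 72.70 − 53.92 = 18.78 years.
γ_3 = 46.03/18.78 = 2.451; β = √(1 − 1/γ²) = √0.8336.

β = 0.913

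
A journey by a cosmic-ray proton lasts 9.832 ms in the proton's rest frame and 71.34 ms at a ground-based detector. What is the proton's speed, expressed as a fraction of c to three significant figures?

v = 0.990c

The proper time is measured in the proton's rest frame (both events occur at the proton's location); Δt is measured at a ground-based detector. γ = Δt/τ = 71.34/9.832 = 7.256.
β = √(1 − 1/γ²) = √(1 − 0.01899) = √0.9810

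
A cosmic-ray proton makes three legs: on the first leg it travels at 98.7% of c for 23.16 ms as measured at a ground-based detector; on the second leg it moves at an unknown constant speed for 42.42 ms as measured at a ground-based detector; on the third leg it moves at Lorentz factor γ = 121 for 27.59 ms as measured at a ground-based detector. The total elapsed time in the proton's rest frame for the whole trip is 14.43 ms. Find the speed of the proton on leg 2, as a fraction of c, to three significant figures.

Leg 1: β = 0.987; γ = 1/√(1 − 0.987²) = 1/√0.02583 = 6.222; τ_1 = 23.16/6.222 = 3.722 ms.
Leg 2: speed unknown; τ_2 = 42.42/γ_2.
Leg 3: γ = 121; τ_3 = 27.59/121.0 = 0.2280 ms.
Total proper time: 3.722 + τ_2 + 0.2280 = 14.43, so τ_2 = 14.43 − 3.950 = 10.48 ms.
γ_2 = 42.42/10.48 = 4.048; β = √(1 − 1/γ²) = √0.9390.

β = 0.969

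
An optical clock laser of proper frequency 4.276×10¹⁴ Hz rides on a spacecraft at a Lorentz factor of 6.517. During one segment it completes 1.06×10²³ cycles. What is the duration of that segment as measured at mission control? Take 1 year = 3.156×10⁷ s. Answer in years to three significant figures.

γ = 6.517
Proper time for N cycles: τ = N/f = 1.06×10²³/(4.276×10¹⁴) = 2.479×10⁸ s = 7.855 years.
Lab-frame duration Δt = γτ = 6.517 × 7.855 = 51.19 years.

Δt = 51.2 years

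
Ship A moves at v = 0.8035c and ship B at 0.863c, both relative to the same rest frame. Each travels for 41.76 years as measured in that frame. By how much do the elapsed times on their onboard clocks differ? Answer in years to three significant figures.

A: γ = 1/√(1 − 0.8035²) = 1/√0.3544 = 1.680; τ_A = 41.76/1.680 = 24.86 years.
B: γ = 1/√(1 − 0.863²) = 1/√0.2552 = 1.979; τ_B = 41.76/1.979 = 21.10 years.

|τ_A − τ_B| = 3.76 years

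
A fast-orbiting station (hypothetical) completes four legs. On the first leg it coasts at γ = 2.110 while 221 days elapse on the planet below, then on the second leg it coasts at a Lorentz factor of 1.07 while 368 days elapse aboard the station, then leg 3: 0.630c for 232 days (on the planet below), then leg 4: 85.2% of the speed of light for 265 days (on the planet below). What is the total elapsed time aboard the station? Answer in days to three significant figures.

τ = 792 days

Leg 1: γ = 2.110; τ_1 = 221/2.110 = 104.7 days.
Leg 2: 368 days is already measured aboard the station.
Leg 3: γ = 1/√(1 − 0.630²) = 1/√0.6031 = 1.288; τ_3 = 232/1.288 = 180.2 days.
Leg 4: β = 0.852; γ = 1/√(1 − 0.852²) = 1/√0.2741 = 1.910; τ_4 = 265/1.910 = 138.7 days.
Total: 104.7 + 368.0 + 180.2 + 138.7 days.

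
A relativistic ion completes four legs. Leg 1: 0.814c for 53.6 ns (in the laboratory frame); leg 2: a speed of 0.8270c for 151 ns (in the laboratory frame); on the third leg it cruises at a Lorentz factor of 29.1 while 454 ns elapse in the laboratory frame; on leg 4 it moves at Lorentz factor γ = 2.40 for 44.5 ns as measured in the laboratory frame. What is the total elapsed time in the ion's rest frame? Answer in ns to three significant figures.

τ = 150 ns

Leg 1: γ = 1/√(1 − 0.814²) = 1/√0.3374 = 1.722; τ_1 = 53.6/1.722 = 31.13 ns.
Leg 2: γ = 1/√(1 − 0.8270²) = 1/√0.3161 = 1.779; τ_2 = 151/1.779 = 84.89 ns.
Leg 3: γ = 29.1; τ_3 = 454/29.10 = 15.60 ns.
Leg 4: γ = 2.40; τ_4 = 44.5/2.400 = 18.54 ns.
Total: 31.13 + 84.89 + 15.60 + 18.54 ns.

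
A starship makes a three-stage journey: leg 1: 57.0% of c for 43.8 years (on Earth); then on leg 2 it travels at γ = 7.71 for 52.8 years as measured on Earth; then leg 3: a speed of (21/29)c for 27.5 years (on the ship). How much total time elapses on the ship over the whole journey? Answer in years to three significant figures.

τ = 70.3 years

Leg 1: β = 0.570; γ = 1/√(1 − 0.570²) = 1/√0.6751 = 1.217; τ_1 = 43.8/1.217 = 35.99 years.
Leg 2: γ = 7.71; τ_2 = 52.8/7.710 = 6.848 years.
Leg 3: 27.5 years is already measured on the ship.
Total: 35.99 + 6.848 + 27.50 years.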